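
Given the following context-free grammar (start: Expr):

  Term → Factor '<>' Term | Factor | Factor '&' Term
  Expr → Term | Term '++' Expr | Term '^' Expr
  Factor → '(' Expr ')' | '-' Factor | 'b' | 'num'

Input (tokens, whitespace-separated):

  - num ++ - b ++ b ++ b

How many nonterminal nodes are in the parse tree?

14

[Expr [Term [Factor - [Factor num]]] ++ [Expr [Term [Factor - [Factor b]]] ++ [Expr [Term [Factor b]] ++ [Expr [Term [Factor b]]]]]]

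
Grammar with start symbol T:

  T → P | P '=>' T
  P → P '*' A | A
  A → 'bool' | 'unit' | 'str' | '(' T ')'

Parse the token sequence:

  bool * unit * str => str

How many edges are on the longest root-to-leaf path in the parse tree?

5

[T [P [P [P [A bool]] * [A unit]] * [A str]] => [T [P [A str]]]]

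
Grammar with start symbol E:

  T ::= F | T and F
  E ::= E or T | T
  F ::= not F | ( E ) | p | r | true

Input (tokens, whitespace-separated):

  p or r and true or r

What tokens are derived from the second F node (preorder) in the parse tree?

r

[E [E [E [T [F p]]] or [T [T [F r]] and [F true]]] or [T [F r]]]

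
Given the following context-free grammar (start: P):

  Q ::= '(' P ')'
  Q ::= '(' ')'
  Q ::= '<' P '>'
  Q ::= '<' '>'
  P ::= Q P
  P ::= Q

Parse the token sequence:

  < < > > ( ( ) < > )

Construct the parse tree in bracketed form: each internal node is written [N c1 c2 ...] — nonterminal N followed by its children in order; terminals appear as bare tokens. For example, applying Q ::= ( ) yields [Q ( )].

P
Q P
< P > P
< Q > P
< < > > P
< < > > Q
< < > > ( P )
< < > > ( Q P )
< < > > ( ( ) P )
< < > > ( ( ) Q )
< < > > ( ( ) < > )

[P [Q < [P [Q < >]] >] [P [Q ( [P [Q ( )] [P [Q < >]]] )]]]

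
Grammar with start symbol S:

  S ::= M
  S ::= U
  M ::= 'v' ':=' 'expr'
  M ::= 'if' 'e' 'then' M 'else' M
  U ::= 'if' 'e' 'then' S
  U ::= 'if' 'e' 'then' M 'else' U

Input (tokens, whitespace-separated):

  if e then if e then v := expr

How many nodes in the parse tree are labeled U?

[S [U if e then [S [U if e then [S [M v := expr]]]]]]

2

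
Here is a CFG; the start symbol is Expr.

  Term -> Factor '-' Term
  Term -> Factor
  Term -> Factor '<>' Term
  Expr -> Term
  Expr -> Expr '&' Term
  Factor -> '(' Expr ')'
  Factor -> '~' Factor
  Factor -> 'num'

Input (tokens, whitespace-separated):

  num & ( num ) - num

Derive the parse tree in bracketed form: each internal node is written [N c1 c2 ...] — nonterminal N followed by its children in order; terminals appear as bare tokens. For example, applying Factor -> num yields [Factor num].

Expr
Expr & Term
Term & Term
Factor & Term
num & Term
num & Factor - Term
num & ( Expr ) - Term
num & ( Term ) - Term
num & ( Factor ) - Term
num & ( num ) - Term
num & ( num ) - Factor
num & ( num ) - num

[Expr [Expr [Term [Factor num]]] & [Term [Factor ( [Expr [Term [Factor num]]] )] - [Term [Factor num]]]]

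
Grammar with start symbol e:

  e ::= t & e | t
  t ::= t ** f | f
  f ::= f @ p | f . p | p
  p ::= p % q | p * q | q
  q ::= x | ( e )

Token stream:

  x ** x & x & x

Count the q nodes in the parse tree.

4

[e [t [t [f [p [q x]]]] ** [f [p [q x]]]] & [e [t [f [p [q x]]]] & [e [t [f [p [q x]]]]]]]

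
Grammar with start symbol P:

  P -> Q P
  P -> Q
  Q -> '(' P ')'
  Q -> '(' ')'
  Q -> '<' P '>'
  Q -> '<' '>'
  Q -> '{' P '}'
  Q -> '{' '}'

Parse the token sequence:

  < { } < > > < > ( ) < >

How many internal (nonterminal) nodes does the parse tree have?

[P [Q < [P [Q { }] [P [Q < >]]] >] [P [Q < >] [P [Q ( )] [P [Q < >]]]]]

12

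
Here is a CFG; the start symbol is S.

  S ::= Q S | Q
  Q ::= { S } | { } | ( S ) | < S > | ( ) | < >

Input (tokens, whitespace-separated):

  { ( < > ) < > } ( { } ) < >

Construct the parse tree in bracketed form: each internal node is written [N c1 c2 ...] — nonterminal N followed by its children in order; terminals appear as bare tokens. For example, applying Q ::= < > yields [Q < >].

S
Q S
{ S } S
{ Q S } S
{ ( S ) S } S
{ ( Q ) S } S
{ ( < > ) S } S
{ ( < > ) Q } S
{ ( < > ) < > } S
{ ( < > ) < > } Q S
{ ( < > ) < > } ( S ) S
{ ( < > ) < > } ( Q ) S
{ ( < > ) < > } ( { } ) S
{ ( < > ) < > } ( { } ) Q
{ ( < > ) < > } ( { } ) < >

[S [Q { [S [Q ( [S [Q < >]] )] [S [Q < >]]] }] [S [Q ( [S [Q { }]] )] [S [Q < >]]]]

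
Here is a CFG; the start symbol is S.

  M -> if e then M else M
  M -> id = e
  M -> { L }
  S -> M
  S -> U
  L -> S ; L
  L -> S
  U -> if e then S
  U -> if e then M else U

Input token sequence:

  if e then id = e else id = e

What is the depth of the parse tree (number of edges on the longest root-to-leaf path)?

3

[S [M if e then [M id = e] else [M id = e]]]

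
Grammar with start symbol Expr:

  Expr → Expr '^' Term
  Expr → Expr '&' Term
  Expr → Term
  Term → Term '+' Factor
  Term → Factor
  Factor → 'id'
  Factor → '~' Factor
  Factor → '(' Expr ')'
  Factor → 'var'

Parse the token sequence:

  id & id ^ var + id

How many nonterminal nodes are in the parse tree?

[Expr [Expr [Expr [Term [Factor id]]] & [Term [Factor id]]] ^ [Term [Term [Factor var]] + [Factor id]]]

11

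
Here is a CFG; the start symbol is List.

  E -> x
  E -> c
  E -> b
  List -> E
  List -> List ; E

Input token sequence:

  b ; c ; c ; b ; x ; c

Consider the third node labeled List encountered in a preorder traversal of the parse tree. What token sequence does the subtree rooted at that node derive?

[List [List [List [List [List [List [E b]] ; [E c]] ; [E c]] ; [E b]] ; [E x]] ; [E c]]

b ; c ; c ; b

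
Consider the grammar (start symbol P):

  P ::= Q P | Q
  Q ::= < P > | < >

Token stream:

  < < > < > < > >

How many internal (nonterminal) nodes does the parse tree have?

8

[P [Q < [P [Q < >] [P [Q < >] [P [Q < >]]]] >]]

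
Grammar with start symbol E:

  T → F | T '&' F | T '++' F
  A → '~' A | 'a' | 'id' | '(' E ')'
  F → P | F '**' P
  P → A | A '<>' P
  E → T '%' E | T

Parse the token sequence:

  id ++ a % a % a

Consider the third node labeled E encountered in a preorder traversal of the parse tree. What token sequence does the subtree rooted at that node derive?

a

[E [T [T [F [P [A id]]]] ++ [F [P [A a]]]] % [E [T [F [P [A a]]]] % [E [T [F [P [A a]]]]]]]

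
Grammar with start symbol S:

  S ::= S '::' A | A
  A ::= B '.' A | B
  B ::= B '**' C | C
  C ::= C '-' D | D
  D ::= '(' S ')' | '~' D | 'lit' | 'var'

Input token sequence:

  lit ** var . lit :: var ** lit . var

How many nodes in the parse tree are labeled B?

[S [S [A [B [B [C [D lit]]] ** [C [D var]]] . [A [B [C [D lit]]]]]] :: [A [B [B [C [D var]]] ** [C [D lit]]] . [A [B [C [D var]]]]]]

6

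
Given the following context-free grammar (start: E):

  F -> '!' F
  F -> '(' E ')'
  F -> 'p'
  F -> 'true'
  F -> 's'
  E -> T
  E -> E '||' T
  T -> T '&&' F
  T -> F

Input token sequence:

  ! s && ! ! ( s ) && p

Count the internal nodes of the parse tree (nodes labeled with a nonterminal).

[E [T [T [T [F ! [F s]]] && [F ! [F ! [F ( [E [T [F s]]] )]]]] && [F p]]]

13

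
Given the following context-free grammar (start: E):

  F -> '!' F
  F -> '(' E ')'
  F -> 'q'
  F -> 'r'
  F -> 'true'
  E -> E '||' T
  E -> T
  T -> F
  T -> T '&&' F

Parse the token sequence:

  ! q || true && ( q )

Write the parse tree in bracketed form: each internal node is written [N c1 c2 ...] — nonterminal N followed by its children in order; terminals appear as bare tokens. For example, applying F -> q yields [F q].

[E [E [T [F ! [F q]]]] || [T [T [F true]] && [F ( [E [T [F q]]] )]]]

E
E || T
T || T
F || T
! F || T
! q || T
! q || T && F
! q || F && F
! q || true && F
! q || true && ( E )
! q || true && ( T )
! q || true && ( F )
! q || true && ( q )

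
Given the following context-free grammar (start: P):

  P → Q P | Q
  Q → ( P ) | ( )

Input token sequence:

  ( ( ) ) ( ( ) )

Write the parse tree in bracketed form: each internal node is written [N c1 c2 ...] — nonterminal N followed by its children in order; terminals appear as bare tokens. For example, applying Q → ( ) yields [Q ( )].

P
Q P
( P ) P
( Q ) P
( ( ) ) P
( ( ) ) Q
( ( ) ) ( P )
( ( ) ) ( Q )
( ( ) ) ( ( ) )

[P [Q ( [P [Q ( )]] )] [P [Q ( [P [Q ( )]] )]]]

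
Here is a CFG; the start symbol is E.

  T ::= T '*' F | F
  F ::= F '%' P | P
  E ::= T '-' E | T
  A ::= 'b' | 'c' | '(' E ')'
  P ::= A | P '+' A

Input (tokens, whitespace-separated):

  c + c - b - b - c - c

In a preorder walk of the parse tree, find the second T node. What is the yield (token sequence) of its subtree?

[E [T [F [P [P [A c]] + [A c]]]] - [E [T [F [P [A b]]]] - [E [T [F [P [A b]]]] - [E [T [F [P [A c]]]] - [E [T [F [P [A c]]]]]]]]]

b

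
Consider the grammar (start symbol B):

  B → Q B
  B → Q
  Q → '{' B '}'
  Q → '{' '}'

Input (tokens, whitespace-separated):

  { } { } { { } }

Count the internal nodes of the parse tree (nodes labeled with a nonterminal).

[B [Q { }] [B [Q { }] [B [Q { [B [Q { }]] }]]]]

8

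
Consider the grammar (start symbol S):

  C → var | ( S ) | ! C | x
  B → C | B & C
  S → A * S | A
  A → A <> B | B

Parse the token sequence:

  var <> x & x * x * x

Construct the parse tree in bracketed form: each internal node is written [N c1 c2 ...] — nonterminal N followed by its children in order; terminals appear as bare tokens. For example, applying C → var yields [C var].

S
A * S
A <> B * S
B <> B * S
C <> B * S
var <> B * S
var <> B & C * S
var <> C & C * S
var <> x & C * S
var <> x & x * S
var <> x & x * A * S
var <> x & x * B * S
var <> x & x * C * S
var <> x & x * x * S
var <> x & x * x * A
var <> x & x * x * B
var <> x & x * x * C
var <> x & x * x * x

[S [A [A [B [C var]]] <> [B [B [C x]] & [C x]]] * [S [A [B [C x]]] * [S [A [B [C x]]]]]]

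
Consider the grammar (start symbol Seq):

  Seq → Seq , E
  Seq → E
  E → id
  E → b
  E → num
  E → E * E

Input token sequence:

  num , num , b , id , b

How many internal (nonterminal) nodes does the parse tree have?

10

[Seq [Seq [Seq [Seq [Seq [E num]] , [E num]] , [E b]] , [E id]] , [E b]]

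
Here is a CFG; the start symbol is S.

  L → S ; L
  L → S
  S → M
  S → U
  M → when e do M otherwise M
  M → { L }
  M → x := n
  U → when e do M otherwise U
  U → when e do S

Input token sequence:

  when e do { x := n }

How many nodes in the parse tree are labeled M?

[S [U when e do [S [M { [L [S [M x := n]]] }]]]]

2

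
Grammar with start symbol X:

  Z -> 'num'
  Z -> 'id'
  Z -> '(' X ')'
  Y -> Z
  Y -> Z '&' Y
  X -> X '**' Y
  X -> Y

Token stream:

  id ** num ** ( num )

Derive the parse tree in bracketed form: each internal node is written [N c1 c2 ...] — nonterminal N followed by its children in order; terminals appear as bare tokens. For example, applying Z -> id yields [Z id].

[X [X [X [Y [Z id]]] ** [Y [Z num]]] ** [Y [Z ( [X [Y [Z num]]] )]]]

X
X ** Y
X ** Y ** Y
Y ** Y ** Y
Z ** Y ** Y
id ** Y ** Y
id ** Z ** Y
id ** num ** Y
id ** num ** Z
id ** num ** ( X )
id ** num ** ( Y )
id ** num ** ( Z )
id ** num ** ( num )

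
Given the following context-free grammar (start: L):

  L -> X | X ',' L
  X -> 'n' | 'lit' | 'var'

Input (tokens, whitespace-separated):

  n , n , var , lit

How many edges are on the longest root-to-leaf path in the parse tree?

5

[L [X n] , [L [X n] , [L [X var] , [L [X lit]]]]]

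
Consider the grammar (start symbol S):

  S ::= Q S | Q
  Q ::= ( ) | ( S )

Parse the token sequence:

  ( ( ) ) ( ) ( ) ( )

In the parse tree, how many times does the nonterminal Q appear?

[S [Q ( [S [Q ( )]] )] [S [Q ( )] [S [Q ( )] [S [Q ( )]]]]]

5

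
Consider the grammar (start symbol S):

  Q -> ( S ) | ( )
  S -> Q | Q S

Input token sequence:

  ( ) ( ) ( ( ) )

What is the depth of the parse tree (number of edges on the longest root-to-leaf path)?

[S [Q ( )] [S [Q ( )] [S [Q ( [S [Q ( )]] )]]]]

6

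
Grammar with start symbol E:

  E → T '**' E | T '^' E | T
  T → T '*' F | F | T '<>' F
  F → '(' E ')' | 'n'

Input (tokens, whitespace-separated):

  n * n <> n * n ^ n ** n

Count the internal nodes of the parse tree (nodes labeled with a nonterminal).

[E [T [T [T [T [F n]] * [F n]] <> [F n]] * [F n]] ^ [E [T [F n]] ** [E [T [F n]]]]]

15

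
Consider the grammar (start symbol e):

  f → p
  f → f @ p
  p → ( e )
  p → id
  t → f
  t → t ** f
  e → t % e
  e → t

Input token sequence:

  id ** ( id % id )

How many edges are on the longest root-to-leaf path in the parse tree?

9

[e [t [t [f [p id]]] ** [f [p ( [e [t [f [p id]]] % [e [t [f [p id]]]]] )]]]]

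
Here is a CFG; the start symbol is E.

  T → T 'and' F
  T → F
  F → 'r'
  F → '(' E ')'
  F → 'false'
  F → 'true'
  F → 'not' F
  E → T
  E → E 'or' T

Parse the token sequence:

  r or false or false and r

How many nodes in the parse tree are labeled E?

3

[E [E [E [T [F r]]] or [T [F false]]] or [T [T [F false]] and [F r]]]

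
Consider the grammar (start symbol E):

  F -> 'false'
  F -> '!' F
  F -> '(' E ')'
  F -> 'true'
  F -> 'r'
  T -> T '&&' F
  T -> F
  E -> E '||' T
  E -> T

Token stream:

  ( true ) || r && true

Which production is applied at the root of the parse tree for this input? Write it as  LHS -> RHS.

[E [E [T [F ( [E [T [F true]]] )]]] || [T [T [F r]] && [F true]]]

E -> E '||' T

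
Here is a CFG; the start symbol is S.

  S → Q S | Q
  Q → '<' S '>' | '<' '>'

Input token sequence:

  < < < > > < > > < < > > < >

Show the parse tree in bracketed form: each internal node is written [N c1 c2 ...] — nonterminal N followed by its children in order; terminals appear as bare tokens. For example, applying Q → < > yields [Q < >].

S
Q S
< S > S
< Q S > S
< < S > S > S
< < Q > S > S
< < < > > S > S
< < < > > Q > S
< < < > > < > > S
< < < > > < > > Q S
< < < > > < > > < S > S
< < < > > < > > < Q > S
< < < > > < > > < < > > S
< < < > > < > > < < > > Q
< < < > > < > > < < > > < >

[S [Q < [S [Q < [S [Q < >]] >] [S [Q < >]]] >] [S [Q < [S [Q < >]] >] [S [Q < >]]]]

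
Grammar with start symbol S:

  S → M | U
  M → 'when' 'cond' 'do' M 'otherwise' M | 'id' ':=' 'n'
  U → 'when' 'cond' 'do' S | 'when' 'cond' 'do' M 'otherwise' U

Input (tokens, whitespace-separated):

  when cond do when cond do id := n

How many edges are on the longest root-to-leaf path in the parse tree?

[S [U when cond do [S [U when cond do [S [M id := n]]]]]]

6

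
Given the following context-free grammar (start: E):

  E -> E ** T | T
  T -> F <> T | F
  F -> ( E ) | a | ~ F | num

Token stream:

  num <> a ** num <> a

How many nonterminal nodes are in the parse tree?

10

[E [E [T [F num] <> [T [F a]]]] ** [T [F num] <> [T [F a]]]]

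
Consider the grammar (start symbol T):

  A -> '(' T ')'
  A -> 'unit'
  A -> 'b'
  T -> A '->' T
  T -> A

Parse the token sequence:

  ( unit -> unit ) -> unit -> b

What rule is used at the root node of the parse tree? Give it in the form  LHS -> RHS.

T -> A '->' T

[T [A ( [T [A unit] -> [T [A unit]]] )] -> [T [A unit] -> [T [A b]]]]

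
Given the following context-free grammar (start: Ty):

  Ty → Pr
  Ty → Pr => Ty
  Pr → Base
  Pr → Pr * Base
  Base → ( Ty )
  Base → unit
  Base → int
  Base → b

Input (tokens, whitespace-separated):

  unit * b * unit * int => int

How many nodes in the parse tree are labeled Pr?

5

[Ty [Pr [Pr [Pr [Pr [Base unit]] * [Base b]] * [Base unit]] * [Base int]] => [Ty [Pr [Base int]]]]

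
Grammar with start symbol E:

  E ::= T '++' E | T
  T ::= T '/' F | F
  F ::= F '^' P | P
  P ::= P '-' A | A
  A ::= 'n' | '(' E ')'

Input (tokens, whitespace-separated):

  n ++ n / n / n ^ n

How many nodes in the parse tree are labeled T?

[E [T [F [P [A n]]]] ++ [E [T [T [T [F [P [A n]]]] / [F [P [A n]]]] / [F [F [P [A n]]] ^ [P [A n]]]]]]

4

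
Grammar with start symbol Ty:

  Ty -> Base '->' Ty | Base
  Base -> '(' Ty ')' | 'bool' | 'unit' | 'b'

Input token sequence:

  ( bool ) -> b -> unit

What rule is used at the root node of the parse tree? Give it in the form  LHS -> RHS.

[Ty [Base ( [Ty [Base bool]] )] -> [Ty [Base b] -> [Ty [Base unit]]]]

Ty -> Base '->' Ty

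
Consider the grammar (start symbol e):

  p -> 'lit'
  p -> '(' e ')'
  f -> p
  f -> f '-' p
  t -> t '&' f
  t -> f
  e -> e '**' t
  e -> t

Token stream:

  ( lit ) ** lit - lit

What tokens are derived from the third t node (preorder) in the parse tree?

[e [e [t [f [p ( [e [t [f [p lit]]]] )]]]] ** [t [f [f [p lit]] - [p lit]]]]

lit - lit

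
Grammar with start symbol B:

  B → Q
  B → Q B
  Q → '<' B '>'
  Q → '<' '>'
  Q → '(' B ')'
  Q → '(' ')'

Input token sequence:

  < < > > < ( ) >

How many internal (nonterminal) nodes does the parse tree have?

[B [Q < [B [Q < >]] >] [B [Q < [B [Q ( )]] >]]]

8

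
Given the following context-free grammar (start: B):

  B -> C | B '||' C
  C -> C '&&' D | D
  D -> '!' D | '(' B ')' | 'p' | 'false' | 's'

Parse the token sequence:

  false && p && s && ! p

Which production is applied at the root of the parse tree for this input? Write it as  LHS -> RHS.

B -> C

[B [C [C [C [C [D false]] && [D p]] && [D s]] && [D ! [D p]]]]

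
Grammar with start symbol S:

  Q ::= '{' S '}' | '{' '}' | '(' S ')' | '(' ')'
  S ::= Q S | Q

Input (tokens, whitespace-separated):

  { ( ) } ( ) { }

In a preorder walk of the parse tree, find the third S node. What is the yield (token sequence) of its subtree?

[S [Q { [S [Q ( )]] }] [S [Q ( )] [S [Q { }]]]]

( ) { }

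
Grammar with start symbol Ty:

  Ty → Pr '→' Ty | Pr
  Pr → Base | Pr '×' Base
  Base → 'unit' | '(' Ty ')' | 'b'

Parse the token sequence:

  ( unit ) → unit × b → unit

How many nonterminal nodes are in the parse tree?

[Ty [Pr [Base ( [Ty [Pr [Base unit]]] )]] → [Ty [Pr [Pr [Base unit]] × [Base b]] → [Ty [Pr [Base unit]]]]]

14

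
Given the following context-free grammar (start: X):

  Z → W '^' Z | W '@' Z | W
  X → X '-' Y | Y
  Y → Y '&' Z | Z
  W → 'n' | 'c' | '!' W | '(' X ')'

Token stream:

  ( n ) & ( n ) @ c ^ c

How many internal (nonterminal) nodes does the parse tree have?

[X [Y [Y [Z [W ( [X [Y [Z [W n]]]] )]]] & [Z [W ( [X [Y [Z [W n]]]] )] @ [Z [W c] ^ [Z [W c]]]]]]

19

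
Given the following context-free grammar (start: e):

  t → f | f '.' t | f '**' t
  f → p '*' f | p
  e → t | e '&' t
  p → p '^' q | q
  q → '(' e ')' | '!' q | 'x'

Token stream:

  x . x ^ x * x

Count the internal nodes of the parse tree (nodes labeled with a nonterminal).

14

[e [t [f [p [q x]]] . [t [f [p [p [q x]] ^ [q x]] * [f [p [q x]]]]]]]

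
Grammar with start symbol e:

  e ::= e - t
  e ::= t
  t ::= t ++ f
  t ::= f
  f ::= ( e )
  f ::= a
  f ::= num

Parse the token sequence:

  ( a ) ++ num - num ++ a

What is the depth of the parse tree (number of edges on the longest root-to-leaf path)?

[e [e [t [t [f ( [e [t [f a]]] )]] ++ [f num]]] - [t [t [f num]] ++ [f a]]]

8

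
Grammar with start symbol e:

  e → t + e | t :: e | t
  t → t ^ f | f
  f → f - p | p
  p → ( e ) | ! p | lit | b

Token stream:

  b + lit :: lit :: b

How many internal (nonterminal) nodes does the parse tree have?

[e [t [f [p b]]] + [e [t [f [p lit]]] :: [e [t [f [p lit]]] :: [e [t [f [p b]]]]]]]

16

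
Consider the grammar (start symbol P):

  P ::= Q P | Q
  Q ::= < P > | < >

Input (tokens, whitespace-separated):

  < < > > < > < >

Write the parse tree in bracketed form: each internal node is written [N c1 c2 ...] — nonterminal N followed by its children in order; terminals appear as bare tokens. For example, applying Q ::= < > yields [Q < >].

P
Q P
< P > P
< Q > P
< < > > P
< < > > Q P
< < > > < > P
< < > > < > Q
< < > > < > < >

[P [Q < [P [Q < >]] >] [P [Q < >] [P [Q < >]]]]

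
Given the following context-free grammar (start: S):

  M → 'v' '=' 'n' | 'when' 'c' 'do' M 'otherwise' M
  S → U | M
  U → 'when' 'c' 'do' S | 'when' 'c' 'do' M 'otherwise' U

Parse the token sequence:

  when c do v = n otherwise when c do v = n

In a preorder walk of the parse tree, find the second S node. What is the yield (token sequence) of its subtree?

[S [U when c do [M v = n] otherwise [U when c do [S [M v = n]]]]]

v = n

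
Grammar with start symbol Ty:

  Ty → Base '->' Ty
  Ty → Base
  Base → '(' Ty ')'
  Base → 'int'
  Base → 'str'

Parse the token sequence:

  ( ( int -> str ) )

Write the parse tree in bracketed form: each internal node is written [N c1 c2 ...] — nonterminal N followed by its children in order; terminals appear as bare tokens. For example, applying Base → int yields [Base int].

Ty
Base
( Ty )
( Base )
( ( Ty ) )
( ( Base -> Ty ) )
( ( int -> Ty ) )
( ( int -> Base ) )
( ( int -> str ) )

[Ty [Base ( [Ty [Base ( [Ty [Base int] -> [Ty [Base str]]] )]] )]]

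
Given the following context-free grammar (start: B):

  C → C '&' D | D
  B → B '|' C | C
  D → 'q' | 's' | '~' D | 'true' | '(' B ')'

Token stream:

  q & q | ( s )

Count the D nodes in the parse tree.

4

[B [B [C [C [D q]] & [D q]]] | [C [D ( [B [C [D s]]] )]]]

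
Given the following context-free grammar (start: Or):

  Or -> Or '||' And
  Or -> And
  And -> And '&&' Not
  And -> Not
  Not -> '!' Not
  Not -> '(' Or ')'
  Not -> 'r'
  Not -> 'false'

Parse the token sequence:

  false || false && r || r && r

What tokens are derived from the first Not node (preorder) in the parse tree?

false

[Or [Or [Or [And [Not false]]] || [And [And [Not false]] && [Not r]]] || [And [And [Not r]] && [Not r]]]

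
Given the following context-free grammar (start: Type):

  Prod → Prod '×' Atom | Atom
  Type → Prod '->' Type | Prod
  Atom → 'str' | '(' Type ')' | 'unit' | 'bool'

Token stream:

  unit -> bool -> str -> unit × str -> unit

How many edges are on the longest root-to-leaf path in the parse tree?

7

[Type [Prod [Atom unit]] -> [Type [Prod [Atom bool]] -> [Type [Prod [Atom str]] -> [Type [Prod [Prod [Atom unit]] × [Atom str]] -> [Type [Prod [Atom unit]]]]]]]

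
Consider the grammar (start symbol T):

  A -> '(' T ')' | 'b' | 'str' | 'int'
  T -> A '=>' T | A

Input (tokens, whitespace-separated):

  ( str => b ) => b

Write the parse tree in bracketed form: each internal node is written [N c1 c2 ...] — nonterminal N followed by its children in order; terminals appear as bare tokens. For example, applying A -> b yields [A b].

T
A => T
( T ) => T
( A => T ) => T
( str => T ) => T
( str => A ) => T
( str => b ) => T
( str => b ) => A
( str => b ) => b

[T [A ( [T [A str] => [T [A b]]] )] => [T [A b]]]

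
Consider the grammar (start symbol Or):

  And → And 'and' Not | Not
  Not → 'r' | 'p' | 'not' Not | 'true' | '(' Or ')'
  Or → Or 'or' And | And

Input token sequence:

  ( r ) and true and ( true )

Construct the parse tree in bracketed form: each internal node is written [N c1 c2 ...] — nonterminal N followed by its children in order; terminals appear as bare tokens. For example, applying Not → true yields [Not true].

[Or [And [And [And [Not ( [Or [And [Not r]]] )]] and [Not true]] and [Not ( [Or [And [Not true]]] )]]]

Or
And
And and Not
And and Not and Not
Not and Not and Not
( Or ) and Not and Not
( And ) and Not and Not
( Not ) and Not and Not
( r ) and Not and Not
( r ) and true and Not
( r ) and true and ( Or )
( r ) and true and ( And )
( r ) and true and ( Not )
( r ) and true and ( true )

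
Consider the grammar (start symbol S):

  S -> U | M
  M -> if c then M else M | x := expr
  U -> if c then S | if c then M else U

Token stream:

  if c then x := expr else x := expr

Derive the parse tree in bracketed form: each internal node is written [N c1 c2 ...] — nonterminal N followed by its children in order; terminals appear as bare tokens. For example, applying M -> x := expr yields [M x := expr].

S
M
if c then M else M
if c then x := expr else M
if c then x := expr else x := expr

[S [M if c then [M x := expr] else [M x := expr]]]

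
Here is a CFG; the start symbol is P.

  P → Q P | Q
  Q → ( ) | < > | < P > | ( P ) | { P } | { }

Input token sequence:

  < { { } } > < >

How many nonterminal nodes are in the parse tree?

8

[P [Q < [P [Q { [P [Q { }]] }]] >] [P [Q < >]]]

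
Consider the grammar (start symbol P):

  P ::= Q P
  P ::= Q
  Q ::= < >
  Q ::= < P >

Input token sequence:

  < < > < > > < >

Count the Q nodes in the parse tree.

4

[P [Q < [P [Q < >] [P [Q < >]]] >] [P [Q < >]]]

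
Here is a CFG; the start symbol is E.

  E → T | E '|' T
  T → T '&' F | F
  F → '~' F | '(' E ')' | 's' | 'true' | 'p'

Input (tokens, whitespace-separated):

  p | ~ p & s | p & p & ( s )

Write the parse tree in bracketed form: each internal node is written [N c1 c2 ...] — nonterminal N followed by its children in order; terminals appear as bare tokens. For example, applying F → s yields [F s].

E
E | T
E | T | T
T | T | T
F | T | T
p | T | T
p | T & F | T
p | F & F | T
p | ~ F & F | T
p | ~ p & F | T
p | ~ p & s | T
p | ~ p & s | T & F
p | ~ p & s | T & F & F
p | ~ p & s | F & F & F
p | ~ p & s | p & F & F
p | ~ p & s | p & p & F
p | ~ p & s | p & p & ( E )
p | ~ p & s | p & p & ( T )
p | ~ p & s | p & p & ( F )
p | ~ p & s | p & p & ( s )

[E [E [E [T [F p]]] | [T [T [F ~ [F p]]] & [F s]]] | [T [T [T [F p]] & [F p]] & [F ( [E [T [F s]]] )]]]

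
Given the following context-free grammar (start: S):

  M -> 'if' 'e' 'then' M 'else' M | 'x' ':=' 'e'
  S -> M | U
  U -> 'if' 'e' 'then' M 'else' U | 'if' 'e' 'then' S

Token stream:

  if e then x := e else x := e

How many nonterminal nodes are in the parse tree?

4

[S [M if e then [M x := e] else [M x := e]]]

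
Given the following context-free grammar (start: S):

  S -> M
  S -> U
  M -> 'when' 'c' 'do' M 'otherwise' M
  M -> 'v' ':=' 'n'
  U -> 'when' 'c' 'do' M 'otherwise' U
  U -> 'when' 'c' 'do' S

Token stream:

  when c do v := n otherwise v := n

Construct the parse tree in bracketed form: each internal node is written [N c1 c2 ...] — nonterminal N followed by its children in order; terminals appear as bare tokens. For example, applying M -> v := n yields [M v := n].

[S [M when c do [M v := n] otherwise [M v := n]]]

S
M
when c do M otherwise M
when c do v := n otherwise M
when c do v := n otherwise v := n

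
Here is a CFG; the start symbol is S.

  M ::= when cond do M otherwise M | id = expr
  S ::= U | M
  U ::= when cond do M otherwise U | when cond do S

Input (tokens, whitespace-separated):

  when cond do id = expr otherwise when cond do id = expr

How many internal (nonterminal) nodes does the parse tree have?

6

[S [U when cond do [M id = expr] otherwise [U when cond do [S [M id = expr]]]]]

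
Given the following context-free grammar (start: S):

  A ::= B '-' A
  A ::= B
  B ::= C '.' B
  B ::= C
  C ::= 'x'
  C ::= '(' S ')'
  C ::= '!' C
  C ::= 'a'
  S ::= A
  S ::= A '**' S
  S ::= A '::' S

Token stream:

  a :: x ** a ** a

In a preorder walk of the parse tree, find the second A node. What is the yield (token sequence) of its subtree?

[S [A [B [C a]]] :: [S [A [B [C x]]] ** [S [A [B [C a]]] ** [S [A [B [C a]]]]]]]

x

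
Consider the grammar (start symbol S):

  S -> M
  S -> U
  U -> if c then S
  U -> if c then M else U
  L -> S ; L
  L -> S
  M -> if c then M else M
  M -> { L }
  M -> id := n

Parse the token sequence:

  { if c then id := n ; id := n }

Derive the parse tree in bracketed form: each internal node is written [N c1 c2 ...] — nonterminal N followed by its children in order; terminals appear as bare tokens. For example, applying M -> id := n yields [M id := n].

[S [M { [L [S [U if c then [S [M id := n]]]] ; [L [S [M id := n]]]] }]]

S
M
{ L }
{ S ; L }
{ U ; L }
{ if c then S ; L }
{ if c then M ; L }
{ if c then id := n ; L }
{ if c then id := n ; S }
{ if c then id := n ; M }
{ if c then id := n ; id := n }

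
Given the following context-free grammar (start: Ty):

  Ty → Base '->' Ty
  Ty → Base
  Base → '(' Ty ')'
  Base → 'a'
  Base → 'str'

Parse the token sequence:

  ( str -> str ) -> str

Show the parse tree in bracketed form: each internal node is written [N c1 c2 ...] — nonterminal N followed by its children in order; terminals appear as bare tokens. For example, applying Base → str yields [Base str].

[Ty [Base ( [Ty [Base str] -> [Ty [Base str]]] )] -> [Ty [Base str]]]

Ty
Base -> Ty
( Ty ) -> Ty
( Base -> Ty ) -> Ty
( str -> Ty ) -> Ty
( str -> Base ) -> Ty
( str -> str ) -> Ty
( str -> str ) -> Base
( str -> str ) -> str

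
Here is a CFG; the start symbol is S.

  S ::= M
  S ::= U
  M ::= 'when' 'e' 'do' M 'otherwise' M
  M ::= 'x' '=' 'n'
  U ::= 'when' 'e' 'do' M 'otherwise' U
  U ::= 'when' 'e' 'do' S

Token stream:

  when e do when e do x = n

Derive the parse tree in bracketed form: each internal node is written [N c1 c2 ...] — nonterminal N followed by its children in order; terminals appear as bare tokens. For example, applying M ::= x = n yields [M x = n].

[S [U when e do [S [U when e do [S [M x = n]]]]]]

S
U
when e do S
when e do U
when e do when e do S
when e do when e do M
when e do when e do x = n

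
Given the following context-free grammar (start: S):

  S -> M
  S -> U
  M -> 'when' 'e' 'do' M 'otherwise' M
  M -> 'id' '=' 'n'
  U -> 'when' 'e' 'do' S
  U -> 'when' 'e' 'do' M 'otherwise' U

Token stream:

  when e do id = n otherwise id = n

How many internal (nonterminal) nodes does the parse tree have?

4

[S [M when e do [M id = n] otherwise [M id = n]]]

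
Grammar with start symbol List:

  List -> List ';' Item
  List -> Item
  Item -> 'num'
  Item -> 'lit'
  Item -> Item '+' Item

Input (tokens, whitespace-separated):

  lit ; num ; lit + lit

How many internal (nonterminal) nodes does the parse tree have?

8

[List [List [List [Item lit]] ; [Item num]] ; [Item [Item lit] + [Item lit]]]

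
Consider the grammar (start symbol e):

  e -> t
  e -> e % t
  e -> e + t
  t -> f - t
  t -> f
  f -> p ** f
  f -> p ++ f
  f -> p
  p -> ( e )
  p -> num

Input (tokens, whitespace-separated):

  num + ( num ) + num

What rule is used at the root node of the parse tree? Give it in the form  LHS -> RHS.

[e [e [e [t [f [p num]]]] + [t [f [p ( [e [t [f [p num]]]] )]]]] + [t [f [p num]]]]

e -> e + t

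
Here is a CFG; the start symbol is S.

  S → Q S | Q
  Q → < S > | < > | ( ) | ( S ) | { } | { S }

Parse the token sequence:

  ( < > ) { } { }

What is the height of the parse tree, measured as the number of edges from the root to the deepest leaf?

4

[S [Q ( [S [Q < >]] )] [S [Q { }] [S [Q { }]]]]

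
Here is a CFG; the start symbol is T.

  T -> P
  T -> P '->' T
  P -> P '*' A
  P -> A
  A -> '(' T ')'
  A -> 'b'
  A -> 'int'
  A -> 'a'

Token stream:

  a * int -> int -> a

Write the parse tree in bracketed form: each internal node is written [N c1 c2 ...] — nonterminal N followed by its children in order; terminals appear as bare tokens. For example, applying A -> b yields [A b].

[T [P [P [A a]] * [A int]] -> [T [P [A int]] -> [T [P [A a]]]]]

T
P -> T
P * A -> T
A * A -> T
a * A -> T
a * int -> T
a * int -> P -> T
a * int -> A -> T
a * int -> int -> T
a * int -> int -> P
a * int -> int -> A
a * int -> int -> a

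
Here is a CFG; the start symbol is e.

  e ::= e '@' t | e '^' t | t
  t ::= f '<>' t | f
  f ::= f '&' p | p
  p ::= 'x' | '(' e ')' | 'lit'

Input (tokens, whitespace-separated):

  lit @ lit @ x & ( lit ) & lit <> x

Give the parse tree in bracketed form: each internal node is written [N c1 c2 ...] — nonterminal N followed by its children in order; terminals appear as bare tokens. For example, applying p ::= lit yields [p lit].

e
e @ t
e @ t @ t
t @ t @ t
f @ t @ t
p @ t @ t
lit @ t @ t
lit @ f @ t
lit @ p @ t
lit @ lit @ t
lit @ lit @ f <> t
lit @ lit @ f & p <> t
lit @ lit @ f & p & p <> t
lit @ lit @ p & p & p <> t
lit @ lit @ x & p & p <> t
lit @ lit @ x & ( e ) & p <> t
lit @ lit @ x & ( t ) & p <> t
lit @ lit @ x & ( f ) & p <> t
lit @ lit @ x & ( p ) & p <> t
lit @ lit @ x & ( lit ) & p <> t
lit @ lit @ x & ( lit ) & lit <> t
lit @ lit @ x & ( lit ) & lit <> f
lit @ lit @ x & ( lit ) & lit <> p
lit @ lit @ x & ( lit ) & lit <> x

[e [e [e [t [f [p lit]]]] @ [t [f [p lit]]]] @ [t [f [f [f [p x]] & [p ( [e [t [f [p lit]]]] )]] & [p lit]] <> [t [f [p x]]]]]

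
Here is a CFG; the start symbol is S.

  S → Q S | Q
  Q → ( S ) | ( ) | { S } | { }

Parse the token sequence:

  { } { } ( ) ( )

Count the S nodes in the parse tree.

[S [Q { }] [S [Q { }] [S [Q ( )] [S [Q ( )]]]]]

4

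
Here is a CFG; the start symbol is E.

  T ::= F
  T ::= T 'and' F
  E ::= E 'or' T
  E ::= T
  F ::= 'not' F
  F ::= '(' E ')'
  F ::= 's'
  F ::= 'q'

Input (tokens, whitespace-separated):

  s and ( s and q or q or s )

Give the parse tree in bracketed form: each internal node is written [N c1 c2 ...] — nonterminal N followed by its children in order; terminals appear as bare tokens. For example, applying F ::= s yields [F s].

[E [T [T [F s]] and [F ( [E [E [E [T [T [F s]] and [F q]]] or [T [F q]]] or [T [F s]]] )]]]

E
T
T and F
F and F
s and F
s and ( E )
s and ( E or T )
s and ( E or T or T )
s and ( T or T or T )
s and ( T and F or T or T )
s and ( F and F or T or T )
s and ( s and F or T or T )
s and ( s and q or T or T )
s and ( s and q or F or T )
s and ( s and q or q or T )
s and ( s and q or q or F )
s and ( s and q or q or s )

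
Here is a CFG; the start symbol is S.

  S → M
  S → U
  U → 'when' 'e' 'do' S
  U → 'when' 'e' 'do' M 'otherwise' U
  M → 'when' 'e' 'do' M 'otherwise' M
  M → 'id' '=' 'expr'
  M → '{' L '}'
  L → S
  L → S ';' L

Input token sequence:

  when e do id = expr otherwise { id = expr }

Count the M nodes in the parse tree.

[S [M when e do [M id = expr] otherwise [M { [L [S [M id = expr]]] }]]]

4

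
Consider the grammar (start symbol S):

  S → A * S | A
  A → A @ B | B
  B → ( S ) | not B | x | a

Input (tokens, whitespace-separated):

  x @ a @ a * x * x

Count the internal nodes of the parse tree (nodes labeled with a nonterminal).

[S [A [A [A [B x]] @ [B a]] @ [B a]] * [S [A [B x]] * [S [A [B x]]]]]

13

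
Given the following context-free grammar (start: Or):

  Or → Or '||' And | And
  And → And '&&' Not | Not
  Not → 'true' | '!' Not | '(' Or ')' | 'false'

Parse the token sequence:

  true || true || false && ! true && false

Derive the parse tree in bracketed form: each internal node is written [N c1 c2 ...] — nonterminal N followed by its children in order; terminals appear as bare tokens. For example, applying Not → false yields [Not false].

Or
Or || And
Or || And || And
And || And || And
Not || And || And
true || And || And
true || Not || And
true || true || And
true || true || And && Not
true || true || And && Not && Not
true || true || Not && Not && Not
true || true || false && Not && Not
true || true || false && ! Not && Not
true || true || false && ! true && Not
true || true || false && ! true && false

[Or [Or [Or [And [Not true]]] || [And [Not true]]] || [And [And [And [Not false]] && [Not ! [Not true]]] && [Not false]]]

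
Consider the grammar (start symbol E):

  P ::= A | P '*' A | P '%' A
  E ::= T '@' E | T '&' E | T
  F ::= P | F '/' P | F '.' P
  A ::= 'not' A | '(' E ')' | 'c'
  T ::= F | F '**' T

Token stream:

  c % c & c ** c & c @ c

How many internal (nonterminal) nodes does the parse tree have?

[E [T [F [P [P [A c]] % [A c]]]] & [E [T [F [P [A c]]] ** [T [F [P [A c]]]]] & [E [T [F [P [A c]]]] @ [E [T [F [P [A c]]]]]]]]

26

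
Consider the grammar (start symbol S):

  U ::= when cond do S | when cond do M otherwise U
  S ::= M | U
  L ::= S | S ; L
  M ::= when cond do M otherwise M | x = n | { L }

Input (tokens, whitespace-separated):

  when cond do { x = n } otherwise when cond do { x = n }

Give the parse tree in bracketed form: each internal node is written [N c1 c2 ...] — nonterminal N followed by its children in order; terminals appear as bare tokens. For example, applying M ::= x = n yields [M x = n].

[S [U when cond do [M { [L [S [M x = n]]] }] otherwise [U when cond do [S [M { [L [S [M x = n]]] }]]]]]

S
U
when cond do M otherwise U
when cond do { L } otherwise U
when cond do { S } otherwise U
when cond do { M } otherwise U
when cond do { x = n } otherwise U
when cond do { x = n } otherwise when cond do S
when cond do { x = n } otherwise when cond do M
when cond do { x = n } otherwise when cond do { L }
when cond do { x = n } otherwise when cond do { S }
when cond do { x = n } otherwise when cond do { M }
when cond do { x = n } otherwise when cond do { x = n }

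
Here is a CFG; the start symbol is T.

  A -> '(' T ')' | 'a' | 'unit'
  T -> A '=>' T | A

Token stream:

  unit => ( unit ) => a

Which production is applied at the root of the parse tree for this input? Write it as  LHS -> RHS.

T -> A '=>' T

[T [A unit] => [T [A ( [T [A unit]] )] => [T [A a]]]]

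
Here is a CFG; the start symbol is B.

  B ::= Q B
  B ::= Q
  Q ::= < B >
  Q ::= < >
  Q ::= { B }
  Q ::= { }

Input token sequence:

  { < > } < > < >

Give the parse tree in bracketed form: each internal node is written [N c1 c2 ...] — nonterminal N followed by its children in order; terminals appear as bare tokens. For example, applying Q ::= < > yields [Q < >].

B
Q B
{ B } B
{ Q } B
{ < > } B
{ < > } Q B
{ < > } < > B
{ < > } < > Q
{ < > } < > < >

[B [Q { [B [Q < >]] }] [B [Q < >] [B [Q < >]]]]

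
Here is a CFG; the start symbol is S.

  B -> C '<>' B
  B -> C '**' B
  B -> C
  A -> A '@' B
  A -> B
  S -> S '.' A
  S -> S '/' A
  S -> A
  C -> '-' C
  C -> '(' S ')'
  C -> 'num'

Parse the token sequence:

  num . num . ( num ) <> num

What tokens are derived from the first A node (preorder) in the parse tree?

[S [S [S [A [B [C num]]]] . [A [B [C num]]]] . [A [B [C ( [S [A [B [C num]]]] )] <> [B [C num]]]]]

num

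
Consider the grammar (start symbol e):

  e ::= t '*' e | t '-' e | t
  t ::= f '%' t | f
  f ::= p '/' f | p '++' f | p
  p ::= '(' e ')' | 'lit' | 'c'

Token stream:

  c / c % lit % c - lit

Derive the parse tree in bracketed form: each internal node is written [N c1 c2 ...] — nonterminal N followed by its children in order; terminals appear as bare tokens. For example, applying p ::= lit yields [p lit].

e
t - e
f % t - e
p / f % t - e
c / f % t - e
c / p % t - e
c / c % t - e
c / c % f % t - e
c / c % p % t - e
c / c % lit % t - e
c / c % lit % f - e
c / c % lit % p - e
c / c % lit % c - e
c / c % lit % c - t
c / c % lit % c - f
c / c % lit % c - p
c / c % lit % c - lit

[e [t [f [p c] / [f [p c]]] % [t [f [p lit]] % [t [f [p c]]]]] - [e [t [f [p lit]]]]]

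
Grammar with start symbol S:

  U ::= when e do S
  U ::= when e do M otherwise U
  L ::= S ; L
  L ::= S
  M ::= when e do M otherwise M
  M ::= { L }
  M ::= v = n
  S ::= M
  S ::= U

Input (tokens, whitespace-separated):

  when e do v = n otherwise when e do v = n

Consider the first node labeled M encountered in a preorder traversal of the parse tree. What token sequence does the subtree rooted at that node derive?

v = n

[S [U when e do [M v = n] otherwise [U when e do [S [M v = n]]]]]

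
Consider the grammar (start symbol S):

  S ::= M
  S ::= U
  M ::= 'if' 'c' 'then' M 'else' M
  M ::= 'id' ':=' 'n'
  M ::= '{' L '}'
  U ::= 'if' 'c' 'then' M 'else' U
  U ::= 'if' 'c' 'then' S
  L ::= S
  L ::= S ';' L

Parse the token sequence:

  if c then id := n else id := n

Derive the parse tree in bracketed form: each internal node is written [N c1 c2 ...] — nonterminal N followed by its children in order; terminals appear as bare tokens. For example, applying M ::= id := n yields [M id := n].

S
M
if c then M else M
if c then id := n else M
if c then id := n else id := n

[S [M if c then [M id := n] else [M id := n]]]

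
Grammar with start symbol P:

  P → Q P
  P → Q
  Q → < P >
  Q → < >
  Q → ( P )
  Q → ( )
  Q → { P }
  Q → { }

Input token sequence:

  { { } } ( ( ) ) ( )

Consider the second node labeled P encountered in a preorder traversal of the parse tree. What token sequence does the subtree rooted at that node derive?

{ }

[P [Q { [P [Q { }]] }] [P [Q ( [P [Q ( )]] )] [P [Q ( )]]]]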